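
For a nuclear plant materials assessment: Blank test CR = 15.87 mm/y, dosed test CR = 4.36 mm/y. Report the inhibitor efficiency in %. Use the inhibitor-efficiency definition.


Apply the inhibitor-efficiency definition: IE = (CR_blank − CR_inh)/CR_blank × 100
IE = (15.87 − 4.36) / 15.87 × 100
IE = 11.51 / 15.87 × 100 = 72.5 %

72.5 %


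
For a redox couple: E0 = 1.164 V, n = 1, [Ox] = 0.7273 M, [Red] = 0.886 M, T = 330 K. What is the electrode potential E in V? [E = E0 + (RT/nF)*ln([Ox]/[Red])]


Apply the Nernst equation: E = E0 + (RT/nF)*ln([Ox]/[Red])
Step 1: RT/nF = 8.314*330/(1*96485) = 0.02843572 V
Step 2: [Ox]/[Red] = 0.7273/0.886 = 0.82088
Step 3: ln(0.82088) = -0.197378
Step 4: correction = 0.02843572 * -0.197378 = -0.0056 V
E = 1.164 + -0.0056 = 1.1584 V

1.1584 V


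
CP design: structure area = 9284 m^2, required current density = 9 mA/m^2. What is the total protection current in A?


I = area * current density, then convert mA → A (÷1000)
I = 9284 * 9 / 1000 = 83.56 A

83.56 A


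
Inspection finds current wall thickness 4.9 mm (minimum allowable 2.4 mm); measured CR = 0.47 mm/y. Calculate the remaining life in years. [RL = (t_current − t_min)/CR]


Apply the remaining-life relation: RL = (t_current − t_min) / CR
RL = (4.9 − 2.4) / 0.47 = 2.5 / 0.47 = 5.3 years

5.3 years


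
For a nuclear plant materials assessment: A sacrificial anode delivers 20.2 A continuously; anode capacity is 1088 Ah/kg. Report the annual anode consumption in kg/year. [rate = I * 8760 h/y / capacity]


Annual consumption = current * hours per year / capacity
Rate = 20.2 * 8760 / 1088 = 162.6 kg/year

162.6 kg/year


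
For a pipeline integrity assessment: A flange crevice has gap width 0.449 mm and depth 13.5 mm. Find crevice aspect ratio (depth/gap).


Aspect ratio = depth / gap
Ratio = 13.5 / 0.449 = 30.1

30.1


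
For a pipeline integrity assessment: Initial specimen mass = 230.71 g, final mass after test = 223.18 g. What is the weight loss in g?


Weight loss = initial − final
WL = 230.71 − 223.18 = 7.53 g

7.53 g


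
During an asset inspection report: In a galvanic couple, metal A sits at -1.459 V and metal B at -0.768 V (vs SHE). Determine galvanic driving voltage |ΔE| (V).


Driving voltage is the absolute potential difference.
|ΔE| = |-1.459 − (-0.768)| = 0.691 V

0.691 V


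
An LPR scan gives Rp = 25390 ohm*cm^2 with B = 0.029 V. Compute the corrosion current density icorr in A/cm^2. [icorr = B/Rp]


Apply the Stern-Geary relation: icorr = B / Rp
icorr = 0.029 / 25390 = 1.142×10^-6 A/cm^2

1.142×10^-6 A/cm^2


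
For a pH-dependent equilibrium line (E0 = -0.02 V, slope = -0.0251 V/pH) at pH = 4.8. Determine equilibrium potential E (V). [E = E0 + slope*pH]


Apply the Pourbaix line equation: E = E0 + slope*pH
E = -0.02 + (-0.0251)*4.8 = -0.02 + (-0.12048) = -0.14048 V
Rounded to 4 decimal places: E = -0.1405 V

-0.1405 V


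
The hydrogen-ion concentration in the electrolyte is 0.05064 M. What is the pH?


pH = −log10[H+]
pH = −log10(0.05064) = 1.3

1.3


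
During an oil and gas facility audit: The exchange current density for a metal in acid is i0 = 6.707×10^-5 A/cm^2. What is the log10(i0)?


i0 = 6.707×10^-5 A/cm^2
log10(i0) = -4.173

-4.173


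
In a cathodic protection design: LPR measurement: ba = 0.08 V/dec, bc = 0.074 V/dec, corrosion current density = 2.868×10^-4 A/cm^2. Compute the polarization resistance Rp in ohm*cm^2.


Apply the Stern-Geary equation: Rp = ba*bc / (2.303*icorr*(ba+bc))
ba*bc = 0.08*0.074 = 0.00592
ba+bc = 0.154; 2.303*icorr*(ba+bc) = 2.303*2.868×10^-4*0.154 = 1.0171706×10^-4
Rp = 0.00592 / 1.0171706×10^-4 = 58.2 ohm*cm^2

58.2 ohm*cm^2


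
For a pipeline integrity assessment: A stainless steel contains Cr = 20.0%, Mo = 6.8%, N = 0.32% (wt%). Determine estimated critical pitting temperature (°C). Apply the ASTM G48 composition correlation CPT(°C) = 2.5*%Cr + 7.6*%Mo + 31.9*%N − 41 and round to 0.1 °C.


Apply the ASTM G48 empirical CPT estimate: CPT(°C) = 2.5*%Cr + 7.6*%Mo + 31.9*%N − 41
2.5*20.0 = 50; 7.6*6.8 = 51.68; 31.9*0.32 = 10.208
CPT = 50 + 51.68 + 10.208 − 41 = 70.888 °C
Rounded to 0.1 °C: CPT ≈ 70.9 °C

70.9 °C


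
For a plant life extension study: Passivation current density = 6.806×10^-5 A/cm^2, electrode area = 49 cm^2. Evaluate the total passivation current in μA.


I = i_pass * A, then convert A → μA (×10^6)
I = 6.806×10^-5 * 49 * 10^6 = 3334.94 μA

3334.94 μA


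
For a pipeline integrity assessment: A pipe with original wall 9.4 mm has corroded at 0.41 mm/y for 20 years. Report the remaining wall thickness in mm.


Remaining wall = original − CR × time
t = 9.4 − 0.41*20 = 9.4 − 8.2 = 1.2 mm

1.2 mm


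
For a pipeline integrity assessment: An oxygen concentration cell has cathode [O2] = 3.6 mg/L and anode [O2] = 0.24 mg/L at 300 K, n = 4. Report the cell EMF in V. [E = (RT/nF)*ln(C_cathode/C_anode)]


Apply the Nernst concentration-cell relation: E = (RT/nF)*ln(C_cathode/C_anode)
RT/nF = 8.314*300/(4*96485) = 0.00646266 V
ln(3.6/0.24) = 2.70805
E = 0.00646266 * 2.70805 = 0.0175 V

0.0175 V


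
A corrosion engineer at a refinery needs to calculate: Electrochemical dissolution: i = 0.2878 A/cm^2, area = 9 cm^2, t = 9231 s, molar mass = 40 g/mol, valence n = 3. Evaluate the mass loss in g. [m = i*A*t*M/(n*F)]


Apply Faraday's law: m = i*A*t*M / (n*F)
Total charge passed Q = i*A*t = 0.2878*9*9231 = 23910.1362 C
m = Q*M/(n*F) = 23910.1362*40/(3*96485) = 3.304 g

3.304 g


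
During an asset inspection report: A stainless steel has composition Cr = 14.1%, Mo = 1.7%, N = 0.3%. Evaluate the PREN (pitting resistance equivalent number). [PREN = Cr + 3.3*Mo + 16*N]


Apply the PREN formula: PREN = Cr + 3.3*Mo + 16*N
PREN = 14.1 + 3.3*1.7 + 16*0.3
PREN = 14.1 + 5.61 + 4.8 = 24.51

24.51


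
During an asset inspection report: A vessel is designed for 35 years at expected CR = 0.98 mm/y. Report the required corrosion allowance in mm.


Corrosion allowance = CR × design life
CA = 0.98 * 35 = 34.3 mm

34.3 mm


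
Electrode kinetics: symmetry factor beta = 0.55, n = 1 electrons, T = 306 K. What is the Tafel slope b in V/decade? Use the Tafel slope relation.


Apply the Tafel slope relation: b = 2.303*R*T/(beta*n*F)
Numerator: 2.303 * 8.314 * 306 = 5859.03
Denominator: 0.55 * 1 * 96485 = 53066.75
b = 5859.03 / 53066.75 = 0.1104 V/decade

0.1104 V/decade


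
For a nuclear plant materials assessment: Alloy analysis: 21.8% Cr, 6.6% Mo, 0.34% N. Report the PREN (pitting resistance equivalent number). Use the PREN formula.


Apply the PREN formula: PREN = Cr + 3.3*Mo + 16*N
PREN = 21.8 + 3.3*6.6 + 16*0.34
PREN = 21.8 + 21.78 + 5.44 = 49.02

49.02


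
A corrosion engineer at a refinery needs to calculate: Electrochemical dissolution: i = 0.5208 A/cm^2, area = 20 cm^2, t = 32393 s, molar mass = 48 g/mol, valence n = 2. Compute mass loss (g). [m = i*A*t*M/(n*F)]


Apply Faraday's law: m = i*A*t*M / (n*F)
Total charge passed Q = i*A*t = 0.5208*20*32393 = 337405.488 C
m = Q*M/(n*F) = 337405.488*48/(2*96485) = 83.927 g

83.927 g


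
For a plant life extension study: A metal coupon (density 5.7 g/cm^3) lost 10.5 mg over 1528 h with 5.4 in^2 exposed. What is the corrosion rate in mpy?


Apply the mpy weight-loss relation: CR = 534 * W / (D * A * T)
Numerator: 534 * 10.5 = 5607.0
Denominator: 5.7 * 5.4 * 1528 = 47031.84
CR = 5607.0 / 47031.84 = 0.119 mpy

0.119 mpy


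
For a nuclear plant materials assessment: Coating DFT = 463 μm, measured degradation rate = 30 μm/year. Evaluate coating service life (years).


Service life = thickness / degradation rate
Life = 463 / 30 = 15.4 years

15.4 years


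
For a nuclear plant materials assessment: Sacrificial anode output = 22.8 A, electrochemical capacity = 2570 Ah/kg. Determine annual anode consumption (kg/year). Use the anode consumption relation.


Annual consumption = current * hours per year / capacity
Rate = 22.8 * 8760 / 2570 = 77.7 kg/year

77.7 kg/year


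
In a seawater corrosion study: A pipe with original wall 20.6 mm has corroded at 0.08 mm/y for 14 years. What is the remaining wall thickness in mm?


Remaining wall = original − CR × time
t = 20.6 − 0.08*14 = 20.6 − 1.12 = 19.48 mm

19.48 mm


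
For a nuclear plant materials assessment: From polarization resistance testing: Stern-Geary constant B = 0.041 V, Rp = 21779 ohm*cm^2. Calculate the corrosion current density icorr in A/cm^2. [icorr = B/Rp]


Apply the Stern-Geary relation: icorr = B / Rp
icorr = 0.041 / 21779 = 1.883×10^-6 A/cm^2

1.883×10^-6 A/cm^2


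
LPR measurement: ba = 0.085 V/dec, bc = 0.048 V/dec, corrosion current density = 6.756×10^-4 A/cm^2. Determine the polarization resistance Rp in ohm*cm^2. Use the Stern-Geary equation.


Apply the Stern-Geary equation: Rp = ba*bc / (2.303*icorr*(ba+bc))
ba*bc = 0.085*0.048 = 0.00408
ba+bc = 0.133; 2.303*icorr*(ba+bc) = 2.303*6.756×10^-4*0.133 = 2.069356×10^-4
Rp = 0.00408 / 2.069356×10^-4 = 19.72 ohm*cm^2

19.72 ohm*cm^2


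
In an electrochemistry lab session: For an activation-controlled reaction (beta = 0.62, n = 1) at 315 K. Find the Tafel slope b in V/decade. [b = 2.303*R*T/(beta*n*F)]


Apply the Tafel slope relation: b = 2.303*R*T/(beta*n*F)
Numerator: 2.303 * 8.314 * 315 = 6031.35
Denominator: 0.62 * 1 * 96485 = 59820.7
b = 6031.35 / 59820.7 = 0.1008 V/decade

0.1008 V/decade


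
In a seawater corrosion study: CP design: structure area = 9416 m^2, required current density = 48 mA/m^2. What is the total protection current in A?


I = area * current density, then convert mA → A (÷1000)
I = 9416 * 48 / 1000 = 451.97 A

451.97 A


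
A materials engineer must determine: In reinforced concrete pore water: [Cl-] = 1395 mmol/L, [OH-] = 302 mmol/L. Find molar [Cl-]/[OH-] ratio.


Threshold parameter = [Cl-] / [OH-] (molar basis; both in mmol/L, so units cancel)
Ratio = 1395 / 302 = 4.62

4.62


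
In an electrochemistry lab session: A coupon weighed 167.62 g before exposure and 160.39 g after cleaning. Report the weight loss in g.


Weight loss = initial − final
WL = 167.62 − 160.39 = 7.23 g

7.23 g


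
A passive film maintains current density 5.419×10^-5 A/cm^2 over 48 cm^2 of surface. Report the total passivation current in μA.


I = i_pass * A, then convert A → μA (×10^6)
I = 5.419×10^-5 * 48 * 10^6 = 2601.12 μA

2601.12 μA


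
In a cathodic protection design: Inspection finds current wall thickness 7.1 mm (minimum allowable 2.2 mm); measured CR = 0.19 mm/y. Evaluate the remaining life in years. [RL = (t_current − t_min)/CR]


Apply the remaining-life relation: RL = (t_current − t_min) / CR
RL = (7.1 − 2.2) / 0.19 = 4.9 / 0.19 = 25.8 years

25.8 years


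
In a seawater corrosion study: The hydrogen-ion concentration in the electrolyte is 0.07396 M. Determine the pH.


pH = −log10[H+]
pH = −log10(0.07396) = 1.13

1.13


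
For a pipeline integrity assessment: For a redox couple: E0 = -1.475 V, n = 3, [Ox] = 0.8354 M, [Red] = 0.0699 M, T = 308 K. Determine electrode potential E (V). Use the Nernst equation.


Apply the Nernst equation: E = E0 + (RT/nF)*ln([Ox]/[Red])
Step 1: RT/nF = 8.314*308/(3*96485) = 0.00884667 V
Step 2: [Ox]/[Red] = 0.8354/0.0699 = 11.951359
Step 3: ln(11.951359) = 2.480845
Step 4: correction = 0.00884667 * 2.480845 = 0.022 V
E = -1.475 + 0.022 = -1.453 V

-1.453 V


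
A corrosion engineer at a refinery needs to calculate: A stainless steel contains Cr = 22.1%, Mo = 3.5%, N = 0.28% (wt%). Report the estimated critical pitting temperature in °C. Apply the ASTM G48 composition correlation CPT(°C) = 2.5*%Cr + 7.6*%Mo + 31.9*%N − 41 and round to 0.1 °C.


Apply the ASTM G48 empirical CPT estimate: CPT(°C) = 2.5*%Cr + 7.6*%Mo + 31.9*%N − 41
2.5*22.1 = 55.25; 7.6*3.5 = 26.6; 31.9*0.28 = 8.932
CPT = 55.25 + 26.6 + 8.932 − 41 = 49.782 °C
Rounded to 0.1 °C: CPT ≈ 49.8 °C

49.8 °C


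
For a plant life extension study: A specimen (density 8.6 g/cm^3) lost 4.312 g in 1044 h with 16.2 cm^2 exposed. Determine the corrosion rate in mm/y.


Apply the mm/y weight-loss relation: CR = 87600 * W / (D * A * T)
Numerator: 87600 * 4.312 = 377731.2
Denominator: 8.6 * 16.2 * 1044 = 145450.08
CR = 377731.2 / 145450.08 = 2.59698 mm/y

2.59698 mm/y


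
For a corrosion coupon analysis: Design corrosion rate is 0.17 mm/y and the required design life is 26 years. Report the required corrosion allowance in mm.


Corrosion allowance = CR × design life
CA = 0.17 * 26 = 4.42 mm

4.42 mm


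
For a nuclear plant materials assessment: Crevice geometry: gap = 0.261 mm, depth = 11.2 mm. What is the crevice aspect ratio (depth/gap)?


Aspect ratio = depth / gap
Ratio = 11.2 / 0.261 = 42.9

42.9


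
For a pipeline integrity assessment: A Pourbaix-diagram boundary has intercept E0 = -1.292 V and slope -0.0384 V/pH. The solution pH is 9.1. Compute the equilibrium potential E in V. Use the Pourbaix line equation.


Apply the Pourbaix line equation: E = E0 + slope*pH
E = -1.292 + (-0.0384)*9.1 = -1.292 + (-0.34944) = -1.64144 V
Rounded to 4 decimal places: E = -1.6414 V

-1.6414 V


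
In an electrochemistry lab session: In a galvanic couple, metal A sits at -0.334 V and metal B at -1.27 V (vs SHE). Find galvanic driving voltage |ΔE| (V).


Driving voltage is the absolute potential difference.
|ΔE| = |-0.334 − (-1.27)| = 0.936 V

0.936 V


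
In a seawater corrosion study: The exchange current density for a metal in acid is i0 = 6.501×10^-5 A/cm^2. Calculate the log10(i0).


i0 = 6.501×10^-5 A/cm^2
log10(i0) = -4.187

-4.187


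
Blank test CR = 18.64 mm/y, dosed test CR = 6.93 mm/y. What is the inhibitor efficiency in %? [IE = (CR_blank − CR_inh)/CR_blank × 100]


Apply the inhibitor-efficiency definition: IE = (CR_blank − CR_inh)/CR_blank × 100
IE = (18.64 − 6.93) / 18.64 × 100
IE = 11.71 / 18.64 × 100 = 62.8 %

62.8 %


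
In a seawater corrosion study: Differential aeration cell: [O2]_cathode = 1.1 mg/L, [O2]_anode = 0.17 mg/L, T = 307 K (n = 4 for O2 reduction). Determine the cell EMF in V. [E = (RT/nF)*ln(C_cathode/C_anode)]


Apply the Nernst concentration-cell relation: E = (RT/nF)*ln(C_cathode/C_anode)
RT/nF = 8.314*307/(4*96485) = 0.00661346 V
ln(1.1/0.17) = 1.86727
E = 0.00661346 * 1.86727 = 0.01235 V

0.01235 V


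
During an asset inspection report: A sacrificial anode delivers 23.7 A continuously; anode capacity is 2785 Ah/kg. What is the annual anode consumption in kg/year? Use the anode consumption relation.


Annual consumption = current * hours per year / capacity
Rate = 23.7 * 8760 / 2785 = 74.5 kg/year

74.5 kg/year


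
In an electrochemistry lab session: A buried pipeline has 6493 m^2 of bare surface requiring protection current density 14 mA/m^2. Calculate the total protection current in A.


I = area * current density, then convert mA → A (÷1000)
I = 6493 * 14 / 1000 = 90.9 A

90.9 A


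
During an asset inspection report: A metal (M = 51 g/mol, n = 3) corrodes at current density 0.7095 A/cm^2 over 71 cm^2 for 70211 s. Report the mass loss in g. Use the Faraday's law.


Apply Faraday's law: m = i*A*t*M / (n*F)
Total charge passed Q = i*A*t = 0.7095*71*70211 = 3536844.0195 C
m = Q*M/(n*F) = 3536844.0195*51/(3*96485) = 623.16783 g

623.16783 g


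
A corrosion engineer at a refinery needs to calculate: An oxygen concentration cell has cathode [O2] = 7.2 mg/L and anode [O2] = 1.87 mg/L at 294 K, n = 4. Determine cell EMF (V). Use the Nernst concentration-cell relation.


Apply the Nernst concentration-cell relation: E = (RT/nF)*ln(C_cathode/C_anode)
RT/nF = 8.314*294/(4*96485) = 0.00633341 V
ln(7.2/1.87) = 1.34814
E = 0.00633341 * 1.34814 = 0.00854 V

0.00854 V


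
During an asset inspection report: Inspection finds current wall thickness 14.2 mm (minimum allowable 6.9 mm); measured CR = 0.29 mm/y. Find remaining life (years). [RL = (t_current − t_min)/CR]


Apply the remaining-life relation: RL = (t_current − t_min) / CR
RL = (14.2 − 6.9) / 0.29 = 7.3 / 0.29 = 25.2 years

25.2 years


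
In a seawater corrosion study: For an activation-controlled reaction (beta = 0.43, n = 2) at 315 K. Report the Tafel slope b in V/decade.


Apply the Tafel slope relation: b = 2.303*R*T/(beta*n*F)
Numerator: 2.303 * 8.314 * 315 = 6031.35
Denominator: 0.43 * 2 * 96485 = 82977.1
b = 6031.35 / 82977.1 = 0.0727 V/decade

0.0727 V/decade


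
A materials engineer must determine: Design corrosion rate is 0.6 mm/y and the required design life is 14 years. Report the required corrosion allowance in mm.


Corrosion allowance = CR × design life
CA = 0.6 * 14 = 8.4 mm

8.4 mm


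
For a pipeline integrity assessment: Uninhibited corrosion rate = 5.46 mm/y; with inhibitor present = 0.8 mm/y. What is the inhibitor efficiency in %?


Apply the inhibitor-efficiency definition: IE = (CR_blank − CR_inh)/CR_blank × 100
IE = (5.46 − 0.8) / 5.46 × 100
IE = 4.66 / 5.46 × 100 = 85.3 %

85.3 %


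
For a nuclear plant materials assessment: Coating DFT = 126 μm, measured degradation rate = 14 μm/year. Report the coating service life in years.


Service life = thickness / degradation rate
Life = 126 / 14 = 9.0 years

9.0 years


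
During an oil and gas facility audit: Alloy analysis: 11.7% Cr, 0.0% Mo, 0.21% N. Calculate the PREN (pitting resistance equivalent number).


Apply the PREN formula: PREN = Cr + 3.3*Mo + 16*N
PREN = 11.7 + 3.3*0.0 + 16*0.21
PREN = 11.7 + 0.0 + 3.36 = 15.06

15.06


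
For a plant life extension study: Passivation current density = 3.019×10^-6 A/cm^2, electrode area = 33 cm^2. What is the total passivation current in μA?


I = i_pass * A, then convert A → μA (×10^6)
I = 3.019×10^-6 * 33 * 10^6 = 99.63 μA

99.63 μA


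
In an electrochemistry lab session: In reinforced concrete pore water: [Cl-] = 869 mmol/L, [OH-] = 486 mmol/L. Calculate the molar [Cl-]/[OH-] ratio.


Threshold parameter = [Cl-] / [OH-] (molar basis; both in mmol/L, so units cancel)
Ratio = 869 / 486 = 1.79

1.79


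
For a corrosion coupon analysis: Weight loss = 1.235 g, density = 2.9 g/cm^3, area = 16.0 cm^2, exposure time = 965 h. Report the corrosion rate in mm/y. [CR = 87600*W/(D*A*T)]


Apply the mm/y weight-loss relation: CR = 87600 * W / (D * A * T)
Numerator: 87600 * 1.235 = 108186.0
Denominator: 2.9 * 16.0 * 965 = 44776.0
CR = 108186.0 / 44776.0 = 2.41616 mm/y

2.41616 mm/y


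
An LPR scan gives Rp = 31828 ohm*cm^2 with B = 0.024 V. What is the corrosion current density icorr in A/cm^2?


Apply the Stern-Geary relation: icorr = B / Rp
icorr = 0.024 / 31828 = 7.541×10^-7 A/cm^2

7.541×10^-7 A/cm^2


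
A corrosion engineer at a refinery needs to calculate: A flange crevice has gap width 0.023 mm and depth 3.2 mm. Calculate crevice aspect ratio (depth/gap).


Aspect ratio = depth / gap
Ratio = 3.2 / 0.023 = 139.1

139.1


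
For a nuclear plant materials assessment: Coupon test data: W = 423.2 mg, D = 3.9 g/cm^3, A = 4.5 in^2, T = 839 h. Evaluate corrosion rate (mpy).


Apply the mpy weight-loss relation: CR = 534 * W / (D * A * T)
Numerator: 534 * 423.2 = 225988.8
Denominator: 3.9 * 4.5 * 839 = 14724.45
CR = 225988.8 / 14724.45 = 15.34786 mpy

15.34786 mpy


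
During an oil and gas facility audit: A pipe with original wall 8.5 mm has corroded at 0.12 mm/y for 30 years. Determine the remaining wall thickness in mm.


Remaining wall = original − CR × time
t = 8.5 − 0.12*30 = 8.5 − 3.6 = 4.9 mm

4.9 mm


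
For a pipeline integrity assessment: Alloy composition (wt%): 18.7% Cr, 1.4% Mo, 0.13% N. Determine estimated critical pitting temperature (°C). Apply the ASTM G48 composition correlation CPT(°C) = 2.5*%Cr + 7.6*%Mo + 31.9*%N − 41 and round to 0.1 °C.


Apply the ASTM G48 empirical CPT estimate: CPT(°C) = 2.5*%Cr + 7.6*%Mo + 31.9*%N − 41
2.5*18.7 = 46.75; 7.6*1.4 = 10.64; 31.9*0.13 = 4.147
CPT = 46.75 + 10.64 + 4.147 − 41 = 20.537 °C
Rounded to 0.1 °C: CPT ≈ 20.5 °C

20.5 °C


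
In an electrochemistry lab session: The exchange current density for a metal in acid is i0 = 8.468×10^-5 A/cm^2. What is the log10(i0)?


i0 = 8.468×10^-5 A/cm^2
log10(i0) = -4.072

-4.072


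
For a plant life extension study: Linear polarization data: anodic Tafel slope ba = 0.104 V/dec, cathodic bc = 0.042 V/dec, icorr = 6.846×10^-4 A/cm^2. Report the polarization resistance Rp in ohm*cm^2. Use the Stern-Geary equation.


Apply the Stern-Geary equation: Rp = ba*bc / (2.303*icorr*(ba+bc))
ba*bc = 0.104*0.042 = 0.004368
ba+bc = 0.146; 2.303*icorr*(ba+bc) = 2.303*6.846×10^-4*0.146 = 2.3018853×10^-4
Rp = 0.004368 / 2.3018853×10^-4 = 19.0 ohm*cm^2

19.0 ohm*cm^2


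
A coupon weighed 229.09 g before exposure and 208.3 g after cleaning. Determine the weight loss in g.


Weight loss = initial − final
WL = 229.09 − 208.3 = 20.79 g

20.79 g


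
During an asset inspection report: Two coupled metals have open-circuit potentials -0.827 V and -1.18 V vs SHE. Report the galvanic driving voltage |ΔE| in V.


Driving voltage is the absolute potential difference.
|ΔE| = |-0.827 − (-1.18)| = 0.353 V

0.353 V


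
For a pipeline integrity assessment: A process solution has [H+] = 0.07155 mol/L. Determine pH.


pH = −log10[H+]
pH = −log10(0.07155) = 1.15

1.15


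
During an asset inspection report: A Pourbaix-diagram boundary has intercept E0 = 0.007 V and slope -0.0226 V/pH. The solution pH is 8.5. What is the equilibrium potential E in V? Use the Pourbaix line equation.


Apply the Pourbaix line equation: E = E0 + slope*pH
E = 0.007 + (-0.0226)*8.5 = 0.007 + (-0.1921) = -0.1851 V
Rounded to 3 decimal places: E = -0.185 V

-0.185 V


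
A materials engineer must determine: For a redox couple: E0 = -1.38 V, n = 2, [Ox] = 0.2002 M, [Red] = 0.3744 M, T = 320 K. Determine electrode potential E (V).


Apply the Nernst equation: E = E0 + (RT/nF)*ln([Ox]/[Red])
Step 1: RT/nF = 8.314*320/(2*96485) = 0.01378701 V
Step 2: [Ox]/[Red] = 0.2002/0.3744 = 0.534722
Step 3: ln(0.534722) = -0.626008
Step 4: correction = 0.01378701 * -0.626008 = -0.0086 V
E = -1.38 + -0.0086 = -1.3886 V

-1.3886 V


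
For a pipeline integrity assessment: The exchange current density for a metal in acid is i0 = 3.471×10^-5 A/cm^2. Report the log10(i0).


i0 = 3.471×10^-5 A/cm^2
log10(i0) = -4.46

-4.46


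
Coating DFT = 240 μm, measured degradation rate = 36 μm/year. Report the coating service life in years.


Service life = thickness / degradation rate
Life = 240 / 36 = 6.7 years

6.7 years


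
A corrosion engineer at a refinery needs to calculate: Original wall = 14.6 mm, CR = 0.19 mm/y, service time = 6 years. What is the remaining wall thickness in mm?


Remaining wall = original − CR × time
t = 14.6 − 0.19*6 = 14.6 − 1.14 = 13.46 mm

13.46 mm


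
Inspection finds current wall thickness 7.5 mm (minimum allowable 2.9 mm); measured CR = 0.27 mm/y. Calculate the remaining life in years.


Apply the remaining-life relation: RL = (t_current − t_min) / CR
RL = (7.5 − 2.9) / 0.27 = 4.6 / 0.27 = 17.0 years

17.0 years


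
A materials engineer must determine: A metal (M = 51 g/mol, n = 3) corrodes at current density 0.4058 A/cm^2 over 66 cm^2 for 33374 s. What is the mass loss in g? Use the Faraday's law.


Apply Faraday's law: m = i*A*t*M / (n*F)
Total charge passed Q = i*A*t = 0.4058*66*33374 = 893849.1672 C
m = Q*M/(n*F) = 893849.1672*51/(3*96485) = 157.49 g

157.49 g


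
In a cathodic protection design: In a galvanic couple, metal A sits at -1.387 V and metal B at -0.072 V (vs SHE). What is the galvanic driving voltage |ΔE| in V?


Driving voltage is the absolute potential difference.
|ΔE| = |-1.387 − (-0.072)| = 1.315 V

1.315 V


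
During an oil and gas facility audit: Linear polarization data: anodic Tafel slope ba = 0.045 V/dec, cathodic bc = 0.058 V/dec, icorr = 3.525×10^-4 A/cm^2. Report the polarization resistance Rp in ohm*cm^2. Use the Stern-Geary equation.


Apply the Stern-Geary equation: Rp = ba*bc / (2.303*icorr*(ba+bc))
ba*bc = 0.045*0.058 = 0.00261
ba+bc = 0.103; 2.303*icorr*(ba+bc) = 2.303*3.525×10^-4*0.103 = 8.3616172×10^-5
Rp = 0.00261 / 8.3616172×10^-5 = 31.2 ohm*cm^2

31.2 ohm*cm^2


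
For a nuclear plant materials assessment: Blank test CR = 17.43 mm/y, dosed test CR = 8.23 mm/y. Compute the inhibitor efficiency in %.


Apply the inhibitor-efficiency definition: IE = (CR_blank − CR_inh)/CR_blank × 100
IE = (17.43 − 8.23) / 17.43 × 100
IE = 9.2 / 17.43 × 100 = 52.8 %

52.8 %


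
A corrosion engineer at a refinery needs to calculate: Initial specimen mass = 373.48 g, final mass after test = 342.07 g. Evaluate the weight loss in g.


Weight loss = initial − final
WL = 373.48 − 342.07 = 31.41 g

31.41 g


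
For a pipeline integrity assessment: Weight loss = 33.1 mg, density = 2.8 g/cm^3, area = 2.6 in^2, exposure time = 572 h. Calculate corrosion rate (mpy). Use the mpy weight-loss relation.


Apply the mpy weight-loss relation: CR = 534 * W / (D * A * T)
Numerator: 534 * 33.1 = 17675.4
Denominator: 2.8 * 2.6 * 572 = 4164.16
CR = 17675.4 / 4164.16 = 4.245 mpy

4.245 mpy


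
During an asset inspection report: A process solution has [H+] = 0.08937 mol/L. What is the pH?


pH = −log10[H+]
pH = −log10(0.08937) = 1.05

1.05


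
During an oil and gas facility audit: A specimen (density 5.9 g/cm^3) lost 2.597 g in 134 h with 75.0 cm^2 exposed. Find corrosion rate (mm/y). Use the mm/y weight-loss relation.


Apply the mm/y weight-loss relation: CR = 87600 * W / (D * A * T)
Numerator: 87600 * 2.597 = 227497.2
Denominator: 5.9 * 75.0 * 134 = 59295.0
CR = 227497.2 / 59295.0 = 3.8367 mm/y

3.8367 mm/y


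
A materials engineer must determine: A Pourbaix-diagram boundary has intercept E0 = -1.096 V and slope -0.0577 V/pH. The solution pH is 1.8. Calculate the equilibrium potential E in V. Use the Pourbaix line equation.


Apply the Pourbaix line equation: E = E0 + slope*pH
E = -1.096 + (-0.0577)*1.8 = -1.096 + (-0.10386) = -1.19986 V
Rounded to 4 decimal places: E = -1.1999 V

-1.1999 V


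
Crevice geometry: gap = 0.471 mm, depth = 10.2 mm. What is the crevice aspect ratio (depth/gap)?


Aspect ratio = depth / gap
Ratio = 10.2 / 0.471 = 21.7

21.7


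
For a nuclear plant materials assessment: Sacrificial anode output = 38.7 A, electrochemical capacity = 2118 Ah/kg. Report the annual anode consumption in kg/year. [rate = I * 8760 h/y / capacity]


Annual consumption = current * hours per year / capacity
Rate = 38.7 * 8760 / 2118 = 160.1 kg/year

160.1 kg/year


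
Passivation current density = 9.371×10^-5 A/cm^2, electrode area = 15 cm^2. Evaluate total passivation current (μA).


I = i_pass * A, then convert A → μA (×10^6)
I = 9.371×10^-5 * 15 * 10^6 = 1405.65 μA

1405.65 μA


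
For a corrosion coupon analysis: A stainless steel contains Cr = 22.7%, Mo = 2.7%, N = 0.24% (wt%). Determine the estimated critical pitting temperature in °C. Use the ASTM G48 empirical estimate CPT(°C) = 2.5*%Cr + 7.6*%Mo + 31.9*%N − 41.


Apply the ASTM G48 empirical CPT estimate: CPT(°C) = 2.5*%Cr + 7.6*%Mo + 31.9*%N − 41
2.5*22.7 = 56.75; 7.6*2.7 = 20.52; 31.9*0.24 = 7.656
CPT = 56.75 + 20.52 + 7.656 − 41 = 43.926 °C
Rounded to 0.1 °C: CPT ≈ 43.9 °C

43.9 °C


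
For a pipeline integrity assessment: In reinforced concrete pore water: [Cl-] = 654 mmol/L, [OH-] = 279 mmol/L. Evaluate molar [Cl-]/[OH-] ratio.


Threshold parameter = [Cl-] / [OH-] (molar basis; both in mmol/L, so units cancel)
Ratio = 654 / 279 = 2.34

2.34


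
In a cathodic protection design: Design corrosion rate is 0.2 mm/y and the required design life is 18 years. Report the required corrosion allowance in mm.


Corrosion allowance = CR × design life
CA = 0.2 * 18 = 3.6 mm

3.6 mm


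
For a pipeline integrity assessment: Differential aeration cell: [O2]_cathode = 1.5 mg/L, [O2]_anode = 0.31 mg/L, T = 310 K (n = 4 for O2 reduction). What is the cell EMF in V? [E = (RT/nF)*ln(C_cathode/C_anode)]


Apply the Nernst concentration-cell relation: E = (RT/nF)*ln(C_cathode/C_anode)
RT/nF = 8.314*310/(4*96485) = 0.00667808 V
ln(1.5/0.31) = 1.57665
E = 0.00667808 * 1.57665 = 0.01053 V

0.01053 V


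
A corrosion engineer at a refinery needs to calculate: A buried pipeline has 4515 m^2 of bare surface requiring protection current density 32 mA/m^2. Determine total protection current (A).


I = area * current density, then convert mA → A (÷1000)
I = 4515 * 32 / 1000 = 144.48 A

144.48 A


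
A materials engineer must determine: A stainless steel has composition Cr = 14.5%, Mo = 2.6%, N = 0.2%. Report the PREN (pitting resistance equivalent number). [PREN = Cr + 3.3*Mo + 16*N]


Apply the PREN formula: PREN = Cr + 3.3*Mo + 16*N
PREN = 14.5 + 3.3*2.6 + 16*0.2
PREN = 14.5 + 8.58 + 3.2 = 26.28

26.28


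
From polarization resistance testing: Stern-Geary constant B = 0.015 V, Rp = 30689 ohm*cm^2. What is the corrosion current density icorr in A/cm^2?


Apply the Stern-Geary relation: icorr = B / Rp
icorr = 0.015 / 30689 = 4.888×10^-7 A/cm^2

4.888×10^-7 A/cm^2


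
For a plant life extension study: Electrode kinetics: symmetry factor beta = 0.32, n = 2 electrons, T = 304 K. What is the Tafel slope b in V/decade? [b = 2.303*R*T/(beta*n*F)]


Apply the Tafel slope relation: b = 2.303*R*T/(beta*n*F)
Numerator: 2.303 * 8.314 * 304 = 5820.73
Denominator: 0.32 * 2 * 96485 = 61750.4
b = 5820.73 / 61750.4 = 0.094 V/decade

0.094 V/decade


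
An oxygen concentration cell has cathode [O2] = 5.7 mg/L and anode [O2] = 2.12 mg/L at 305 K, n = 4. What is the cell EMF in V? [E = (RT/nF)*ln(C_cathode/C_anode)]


Apply the Nernst concentration-cell relation: E = (RT/nF)*ln(C_cathode/C_anode)
RT/nF = 8.314*305/(4*96485) = 0.00657037 V
ln(5.7/2.12) = 0.98905
E = 0.00657037 * 0.98905 = 0.0065 V

0.0065 V


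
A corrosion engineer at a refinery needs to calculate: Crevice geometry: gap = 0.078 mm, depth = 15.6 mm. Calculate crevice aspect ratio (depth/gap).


Aspect ratio = depth / gap
Ratio = 15.6 / 0.078 = 200.0

200.0


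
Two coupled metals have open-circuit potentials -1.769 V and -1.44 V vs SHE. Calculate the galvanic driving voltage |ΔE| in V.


Driving voltage is the absolute potential difference.
|ΔE| = |-1.769 − (-1.44)| = 0.329 V

0.329 V


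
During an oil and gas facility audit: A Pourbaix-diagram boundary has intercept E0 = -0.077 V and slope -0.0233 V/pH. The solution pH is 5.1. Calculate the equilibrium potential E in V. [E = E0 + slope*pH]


Apply the Pourbaix line equation: E = E0 + slope*pH
E = -0.077 + (-0.0233)*5.1 = -0.077 + (-0.11883) = -0.19583 V
Rounded to 3 decimal places: E = -0.196 V

-0.196 V


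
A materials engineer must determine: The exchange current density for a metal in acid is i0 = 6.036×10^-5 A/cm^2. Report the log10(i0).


i0 = 6.036×10^-5 A/cm^2
log10(i0) = -4.219

-4.219


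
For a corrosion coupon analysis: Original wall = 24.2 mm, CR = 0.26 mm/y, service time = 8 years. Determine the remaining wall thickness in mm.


Remaining wall = original − CR × time
t = 24.2 − 0.26*8 = 24.2 − 2.08 = 22.12 mm

22.12 mm


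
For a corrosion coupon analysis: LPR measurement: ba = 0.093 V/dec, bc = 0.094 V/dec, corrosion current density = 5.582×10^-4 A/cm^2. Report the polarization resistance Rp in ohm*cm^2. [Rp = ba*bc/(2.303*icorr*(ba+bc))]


Apply the Stern-Geary equation: Rp = ba*bc / (2.303*icorr*(ba+bc))
ba*bc = 0.093*0.094 = 0.008742
ba+bc = 0.187; 2.303*icorr*(ba+bc) = 2.303*5.582×10^-4*0.187 = 2.4039497×10^-4
Rp = 0.008742 / 2.4039497×10^-4 = 36.4 ohm*cm^2

36.4 ohm*cm^2


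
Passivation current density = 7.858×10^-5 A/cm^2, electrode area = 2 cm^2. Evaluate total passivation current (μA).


I = i_pass * A, then convert A → μA (×10^6)
I = 7.858×10^-5 * 2 * 10^6 = 157.16 μA

157.16 μA


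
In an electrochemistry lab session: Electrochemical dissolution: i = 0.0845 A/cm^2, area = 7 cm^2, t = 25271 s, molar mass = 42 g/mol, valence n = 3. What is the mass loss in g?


Apply Faraday's law: m = i*A*t*M / (n*F)
Total charge passed Q = i*A*t = 0.0845*7*25271 = 14947.7965 C
m = Q*M/(n*F) = 14947.7965*42/(3*96485) = 2.1689 g

2.1689 g


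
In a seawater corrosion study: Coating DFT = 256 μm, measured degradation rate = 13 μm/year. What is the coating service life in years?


Service life = thickness / degradation rate
Life = 256 / 13 = 19.7 years

19.7 years


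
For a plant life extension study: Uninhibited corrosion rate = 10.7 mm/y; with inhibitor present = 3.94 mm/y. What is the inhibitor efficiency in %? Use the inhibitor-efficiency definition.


Apply the inhibitor-efficiency definition: IE = (CR_blank − CR_inh)/CR_blank × 100
IE = (10.7 − 3.94) / 10.7 × 100
IE = 6.76 / 10.7 × 100 = 63.2 %

63.2 %


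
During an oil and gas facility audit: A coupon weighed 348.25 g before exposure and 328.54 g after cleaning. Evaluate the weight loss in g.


Weight loss = initial − final
WL = 348.25 − 328.54 = 19.71 g

19.71 g


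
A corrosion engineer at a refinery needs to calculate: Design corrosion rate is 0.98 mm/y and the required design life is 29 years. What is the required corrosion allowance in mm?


Corrosion allowance = CR × design life
CA = 0.98 * 29 = 28.42 mm

28.42 mm


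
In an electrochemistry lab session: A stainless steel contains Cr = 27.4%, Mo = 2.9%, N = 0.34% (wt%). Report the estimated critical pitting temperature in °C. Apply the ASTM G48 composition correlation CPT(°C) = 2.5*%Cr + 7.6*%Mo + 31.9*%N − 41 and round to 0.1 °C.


Apply the ASTM G48 empirical CPT estimate: CPT(°C) = 2.5*%Cr + 7.6*%Mo + 31.9*%N − 41
2.5*27.4 = 68.5; 7.6*2.9 = 22.04; 31.9*0.34 = 10.846
CPT = 68.5 + 22.04 + 10.846 − 41 = 60.386 °C
Rounded to 0.1 °C: CPT ≈ 60.4 °C

60.4 °C


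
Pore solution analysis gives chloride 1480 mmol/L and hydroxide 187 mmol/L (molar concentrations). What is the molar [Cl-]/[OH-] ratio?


Threshold parameter = [Cl-] / [OH-] (molar basis; both in mmol/L, so units cancel)
Ratio = 1480 / 187 = 7.91

7.91


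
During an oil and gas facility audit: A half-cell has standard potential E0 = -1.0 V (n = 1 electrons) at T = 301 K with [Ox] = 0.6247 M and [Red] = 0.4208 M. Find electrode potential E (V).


Apply the Nernst equation: E = E0 + (RT/nF)*ln([Ox]/[Red])
Step 1: RT/nF = 8.314*301/(1*96485) = 0.02593682 V
Step 2: [Ox]/[Red] = 0.6247/0.4208 = 1.484553
Step 3: ln(1.484553) = 0.395114
Step 4: correction = 0.02593682 * 0.395114 = 0.01 V
E = -1.0 + 0.01 = -0.99 V

-0.99 V


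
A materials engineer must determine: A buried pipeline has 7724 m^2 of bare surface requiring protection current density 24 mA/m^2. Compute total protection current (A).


I = area * current density, then convert mA → A (÷1000)
I = 7724 * 24 / 1000 = 185.38 A

185.38 A


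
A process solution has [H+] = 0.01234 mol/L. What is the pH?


pH = −log10[H+]
pH = −log10(0.01234) = 1.91

1.91


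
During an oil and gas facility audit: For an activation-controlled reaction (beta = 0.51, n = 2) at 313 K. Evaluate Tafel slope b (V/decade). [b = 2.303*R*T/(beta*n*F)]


Apply the Tafel slope relation: b = 2.303*R*T/(beta*n*F)
Numerator: 2.303 * 8.314 * 313 = 5993.06
Denominator: 0.51 * 2 * 96485 = 98414.7
b = 5993.06 / 98414.7 = 0.0609 V/decade

0.0609 V/decade


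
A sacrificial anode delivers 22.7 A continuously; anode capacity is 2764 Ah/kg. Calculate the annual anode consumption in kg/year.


Annual consumption = current * hours per year / capacity
Rate = 22.7 * 8760 / 2764 = 71.9 kg/year

71.9 kg/year


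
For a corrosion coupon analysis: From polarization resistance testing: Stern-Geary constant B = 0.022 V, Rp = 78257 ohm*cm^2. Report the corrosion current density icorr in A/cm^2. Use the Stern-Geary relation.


Apply the Stern-Geary relation: icorr = B / Rp
icorr = 0.022 / 78257 = 2.811×10^-7 A/cm^2

2.811×10^-7 A/cm^2


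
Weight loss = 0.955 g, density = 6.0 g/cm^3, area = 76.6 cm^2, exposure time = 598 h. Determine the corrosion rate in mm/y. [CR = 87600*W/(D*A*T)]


Apply the mm/y weight-loss relation: CR = 87600 * W / (D * A * T)
Numerator: 87600 * 0.955 = 83658.0
Denominator: 6.0 * 76.6 * 598 = 274840.8
CR = 83658.0 / 274840.8 = 0.3044 mm/y

0.3044 mm/y


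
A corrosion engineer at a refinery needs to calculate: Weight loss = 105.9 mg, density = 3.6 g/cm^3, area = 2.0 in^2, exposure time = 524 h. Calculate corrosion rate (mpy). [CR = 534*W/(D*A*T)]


Apply the mpy weight-loss relation: CR = 534 * W / (D * A * T)
Numerator: 534 * 105.9 = 56550.6
Denominator: 3.6 * 2.0 * 524 = 3772.8
CR = 56550.6 / 3772.8 = 14.98903 mpy

14.98903 mpy


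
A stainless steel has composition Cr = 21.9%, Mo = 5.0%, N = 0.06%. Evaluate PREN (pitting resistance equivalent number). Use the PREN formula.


Apply the PREN formula: PREN = Cr + 3.3*Mo + 16*N
PREN = 21.9 + 3.3*5.0 + 16*0.06
PREN = 21.9 + 16.5 + 0.96 = 39.36

39.36


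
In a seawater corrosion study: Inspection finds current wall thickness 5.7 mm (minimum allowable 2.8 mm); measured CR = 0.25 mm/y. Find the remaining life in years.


Apply the remaining-life relation: RL = (t_current − t_min) / CR
RL = (5.7 − 2.8) / 0.25 = 2.9 / 0.25 = 11.6 years

11.6 years


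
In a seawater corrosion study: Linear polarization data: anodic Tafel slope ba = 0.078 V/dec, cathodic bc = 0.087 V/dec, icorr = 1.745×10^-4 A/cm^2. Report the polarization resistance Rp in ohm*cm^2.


Apply the Stern-Geary equation: Rp = ba*bc / (2.303*icorr*(ba+bc))
ba*bc = 0.078*0.087 = 0.006786
ba+bc = 0.165; 2.303*icorr*(ba+bc) = 2.303*1.745×10^-4*0.165 = 6.6309128×10^-5
Rp = 0.006786 / 6.6309128×10^-5 = 102.34 ohm*cm^2

102.34 ohm*cm^2


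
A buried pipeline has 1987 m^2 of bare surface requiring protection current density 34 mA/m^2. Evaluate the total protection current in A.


I = area * current density, then convert mA → A (÷1000)
I = 1987 * 34 / 1000 = 67.56 A

67.56 A


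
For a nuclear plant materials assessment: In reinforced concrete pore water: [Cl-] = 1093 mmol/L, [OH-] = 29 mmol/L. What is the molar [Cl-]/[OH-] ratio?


Threshold parameter = [Cl-] / [OH-] (molar basis; both in mmol/L, so units cancel)
Ratio = 1093 / 29 = 37.69

37.69


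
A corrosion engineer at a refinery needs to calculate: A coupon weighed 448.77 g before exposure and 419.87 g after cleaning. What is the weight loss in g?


Weight loss = initial − final
WL = 448.77 − 419.87 = 28.9 g

28.9 g


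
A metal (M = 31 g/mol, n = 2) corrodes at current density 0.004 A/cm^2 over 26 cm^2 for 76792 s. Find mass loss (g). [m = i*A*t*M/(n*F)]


Apply Faraday's law: m = i*A*t*M / (n*F)
Total charge passed Q = i*A*t = 0.004*26*76792 = 7986.368 C
m = Q*M/(n*F) = 7986.368*31/(2*96485) = 1.283 g

1.283 g


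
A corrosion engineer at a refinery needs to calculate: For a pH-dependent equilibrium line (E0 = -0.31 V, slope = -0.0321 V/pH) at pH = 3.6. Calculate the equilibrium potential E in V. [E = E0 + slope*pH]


Apply the Pourbaix line equation: E = E0 + slope*pH
E = -0.31 + (-0.0321)*3.6 = -0.31 + (-0.11556) = -0.42556 V
Rounded to 3 decimal places: E = -0.426 V

-0.426 V


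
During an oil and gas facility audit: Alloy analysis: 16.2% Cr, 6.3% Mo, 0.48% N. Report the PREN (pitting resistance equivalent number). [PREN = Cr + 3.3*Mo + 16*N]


Apply the PREN formula: PREN = Cr + 3.3*Mo + 16*N
PREN = 16.2 + 3.3*6.3 + 16*0.48
PREN = 16.2 + 20.79 + 7.68 = 44.67

44.67


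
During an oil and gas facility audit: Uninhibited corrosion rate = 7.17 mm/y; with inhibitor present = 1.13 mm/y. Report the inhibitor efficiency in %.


Apply the inhibitor-efficiency definition: IE = (CR_blank − CR_inh)/CR_blank × 100
IE = (7.17 − 1.13) / 7.17 × 100
IE = 6.04 / 7.17 × 100 = 84.2 %

84.2 %
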